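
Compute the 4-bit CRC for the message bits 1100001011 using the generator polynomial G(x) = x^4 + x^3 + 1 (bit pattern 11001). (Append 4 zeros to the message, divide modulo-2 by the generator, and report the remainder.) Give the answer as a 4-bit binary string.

0000

Append 4 zeros: 11000010110000. Divide by 11001 (XOR where the leading bit is 1):
  pos 0: 11000 XOR 11001 = 00001
  pos 4: 10101 XOR 11001 = 01100
  pos 5: 11001 XOR 11001 = 00000
Remainder (last 4 bits) = 0000. This is the CRC / FCS.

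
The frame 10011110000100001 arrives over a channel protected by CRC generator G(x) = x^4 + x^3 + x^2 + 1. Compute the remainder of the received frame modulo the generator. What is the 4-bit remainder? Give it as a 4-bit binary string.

1110

Modulo-2 division of 10011110000100001 by 11101:
  pos 0: 10011 XOR 11101 = 01110
  pos 1: 11101 XOR 11101 = 00000
  pos 6: 10000 XOR 11101 = 01101
  pos 7: 11011 XOR 11101 = 00110
  pos 9: 11000 XOR 11101 = 00101
  pos 11: 10100 XOR 11101 = 01001
  pos 12: 10011 XOR 11101 = 01110
Remainder = 1110 (nonzero — an error is detected).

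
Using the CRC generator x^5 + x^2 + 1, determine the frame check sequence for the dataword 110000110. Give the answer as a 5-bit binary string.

Append 5 zeros: 11000011000000. Divide by 100101 (XOR where the leading bit is 1):
  pos 0: 110000 XOR 100101 = 010101
  pos 1: 101011 XOR 100101 = 001110
  pos 3: 111010 XOR 100101 = 011111
  pos 4: 111110 XOR 100101 = 011011
  pos 5: 110110 XOR 100101 = 010011
  pos 6: 100110 XOR 100101 = 000011
Remainder (last 5 bits) = 01100. This is the CRC / FCS.

01100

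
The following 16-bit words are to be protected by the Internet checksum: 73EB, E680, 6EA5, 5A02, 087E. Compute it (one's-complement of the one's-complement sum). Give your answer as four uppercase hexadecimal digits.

One's-complement addition (fold any carry out of bit 15 back into bit 0):
  0x73EB + 0xE680 = 0x15A6B → wrap carry → 0x5A6C
  0x5A6C + 0x6EA5 = 0x0C911
  0xC911 + 0x5A02 = 0x12313 → wrap carry → 0x2314
  0x2314 + 0x087E = 0x02B92
One's-complement sum = 0x2B92.
Checksum = ~0x2B92 & 0xFFFF = 0xD46D.

D46D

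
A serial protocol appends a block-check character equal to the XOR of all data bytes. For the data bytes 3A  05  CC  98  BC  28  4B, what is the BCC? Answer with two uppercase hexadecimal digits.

XOR the bytes together:
  start with 0x3A
  0x3A ⊕ 0x05 = 0x3F
  0x3F ⊕ 0xCC = 0xF3
  0xF3 ⊕ 0x98 = 0x6B
  0x6B ⊕ 0xBC = 0xD7
  0xD7 ⊕ 0x28 = 0xFF
  0xFF ⊕ 0x4B = 0xB4

B4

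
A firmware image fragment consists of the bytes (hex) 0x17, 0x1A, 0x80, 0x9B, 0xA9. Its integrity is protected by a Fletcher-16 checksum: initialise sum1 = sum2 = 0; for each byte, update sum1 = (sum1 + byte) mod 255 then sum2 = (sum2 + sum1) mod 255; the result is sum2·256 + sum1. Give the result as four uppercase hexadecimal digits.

3EF6

Running sums (mod 255):
  after byte 0 (0x17): sum1=23, sum2=23
  after byte 1 (0x1A): sum1=49, sum2=72
  after byte 2 (0x80): sum1=177, sum2=249
  after byte 3 (0x9B): sum1=77, sum2=71
  after byte 4 (0xA9): sum1=246, sum2=62
Checksum = sum2·256 + sum1 = 62·256 + 246 = 16118 = 0x3EF6.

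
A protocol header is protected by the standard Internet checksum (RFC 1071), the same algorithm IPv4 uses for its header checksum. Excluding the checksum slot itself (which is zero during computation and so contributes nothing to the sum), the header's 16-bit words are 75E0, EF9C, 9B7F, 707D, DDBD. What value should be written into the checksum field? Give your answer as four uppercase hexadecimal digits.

B0C7

One's-complement addition (fold any carry out of bit 15 back into bit 0):
  0x75E0 + 0xEF9C = 0x1657C → wrap carry → 0x657D
  0x657D + 0x9B7F = 0x100FC → wrap carry → 0x00FD
  0x00FD + 0x707D = 0x0717A
  0x717A + 0xDDBD = 0x14F37 → wrap carry → 0x4F38
One's-complement sum = 0x4F38.
Checksum = ~0x4F38 & 0xFFFF = 0xB0C7.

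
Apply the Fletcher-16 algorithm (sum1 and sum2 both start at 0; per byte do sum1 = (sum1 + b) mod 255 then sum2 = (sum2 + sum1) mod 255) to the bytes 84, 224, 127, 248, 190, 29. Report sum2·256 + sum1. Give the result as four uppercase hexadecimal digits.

E189

Running sums (mod 255):
  after byte 0 (84): sum1=84, sum2=84
  after byte 1 (224): sum1=53, sum2=137
  after byte 2 (127): sum1=180, sum2=62
  after byte 3 (248): sum1=173, sum2=235
  after byte 4 (190): sum1=108, sum2=88
  after byte 5 (29): sum1=137, sum2=225
Checksum = sum2·256 + sum1 = 225·256 + 137 = 57737 = 0xE189.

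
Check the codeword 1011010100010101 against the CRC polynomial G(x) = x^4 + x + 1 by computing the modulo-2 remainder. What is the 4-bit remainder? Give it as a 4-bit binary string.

Modulo-2 division of 1011010100010101 by 10011:
  pos 0: 10110 XOR 10011 = 00101
  pos 2: 10110 XOR 10011 = 00101
  pos 4: 10110 XOR 10011 = 00101
  pos 6: 10100 XOR 10011 = 00111
  pos 8: 11110 XOR 10011 = 01101
  pos 9: 11011 XOR 10011 = 01000
  pos 10: 10000 XOR 10011 = 00011
Remainder = 0111 (nonzero — an error is detected).

0111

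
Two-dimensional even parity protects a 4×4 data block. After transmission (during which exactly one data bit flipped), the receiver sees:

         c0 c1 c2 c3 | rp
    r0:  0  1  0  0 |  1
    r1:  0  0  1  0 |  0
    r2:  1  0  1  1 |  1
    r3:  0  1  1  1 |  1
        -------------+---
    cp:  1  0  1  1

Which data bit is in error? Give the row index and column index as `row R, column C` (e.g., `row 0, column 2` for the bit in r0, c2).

Recompute each row's even parity and compare to rp:
  r0: data parity 1, sent rp 1 → ok
  r1: data parity 1, sent rp 0 → mismatch
  r2: data parity 1, sent rp 1 → ok
  r3: data parity 1, sent rp 1 → ok
Recompute each column's even parity and compare to cp:
  c0: data parity 1, sent cp 1 → ok
  c1: data parity 0, sent cp 0 → ok
  c2: data parity 1, sent cp 1 → ok
  c3: data parity 0, sent cp 1 → mismatch
Exactly one row (r1) and one column (c3) fail → the flipped bit is at their intersection.

row 1, column 3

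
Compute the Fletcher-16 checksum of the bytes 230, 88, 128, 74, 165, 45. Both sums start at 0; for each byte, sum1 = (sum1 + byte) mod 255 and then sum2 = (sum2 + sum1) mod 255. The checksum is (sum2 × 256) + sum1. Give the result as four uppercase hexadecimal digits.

Running sums (mod 255):
  after byte 0 (230): sum1=230, sum2=230
  after byte 1 (88): sum1=63, sum2=38
  after byte 2 (128): sum1=191, sum2=229
  after byte 3 (74): sum1=10, sum2=239
  after byte 4 (165): sum1=175, sum2=159
  after byte 5 (45): sum1=220, sum2=124
Checksum = sum2·256 + sum1 = 124·256 + 220 = 31964 = 0x7CDC.

7CDC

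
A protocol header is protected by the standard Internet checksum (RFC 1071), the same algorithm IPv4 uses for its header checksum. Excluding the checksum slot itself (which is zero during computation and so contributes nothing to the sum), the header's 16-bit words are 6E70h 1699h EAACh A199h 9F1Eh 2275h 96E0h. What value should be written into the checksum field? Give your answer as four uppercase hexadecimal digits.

963B

One's-complement addition (fold any carry out of bit 15 back into bit 0):
  0x6E70 + 0x1699 = 0x08509
  0x8509 + 0xEAAC = 0x16FB5 → wrap carry → 0x6FB6
  0x6FB6 + 0xA199 = 0x1114F → wrap carry → 0x1150
  0x1150 + 0x9F1E = 0x0B06E
  0xB06E + 0x2275 = 0x0D2E3
  0xD2E3 + 0x96E0 = 0x169C3 → wrap carry → 0x69C4
One's-complement sum = 0x69C4.
Checksum = ~0x69C4 & 0xFFFF = 0x963B.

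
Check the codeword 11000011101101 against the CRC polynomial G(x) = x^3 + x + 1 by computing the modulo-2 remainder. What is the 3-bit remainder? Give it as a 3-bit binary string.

Modulo-2 division of 11000011101101 by 1011:
  pos 0: 1100 XOR 1011 = 0111
  pos 1: 1110 XOR 1011 = 0101
  pos 2: 1010 XOR 1011 = 0001
  pos 5: 1111 XOR 1011 = 0100
  pos 6: 1000 XOR 1011 = 0011
  pos 8: 1111 XOR 1011 = 0100
  pos 9: 1000 XOR 1011 = 0011
Remainder = 111 (nonzero — an error is detected).

111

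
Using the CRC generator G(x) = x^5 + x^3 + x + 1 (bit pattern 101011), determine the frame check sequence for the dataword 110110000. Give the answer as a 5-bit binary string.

Append 5 zeros: 11011000000000. Divide by 101011 (XOR where the leading bit is 1):
  pos 0: 110110 XOR 101011 = 011101
  pos 1: 111010 XOR 101011 = 010001
  pos 2: 100010 XOR 101011 = 001001
  pos 4: 100100 XOR 101011 = 001111
  pos 6: 111100 XOR 101011 = 010111
  pos 7: 101110 XOR 101011 = 000101
Remainder (last 5 bits) = 01010. This is the CRC / FCS.

01010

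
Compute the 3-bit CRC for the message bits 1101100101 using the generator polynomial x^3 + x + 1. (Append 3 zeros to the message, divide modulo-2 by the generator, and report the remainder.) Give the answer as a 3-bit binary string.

Append 3 zeros: 1101100101000. Divide by 1011 (XOR where the leading bit is 1):
  pos 0: 1101 XOR 1011 = 0110
  pos 1: 1101 XOR 1011 = 0110
  pos 2: 1100 XOR 1011 = 0111
  pos 3: 1110 XOR 1011 = 0101
  pos 4: 1011 XOR 1011 = 0000
  pos 9: 1000 XOR 1011 = 0011
Remainder (last 3 bits) = 011. This is the CRC / FCS.

011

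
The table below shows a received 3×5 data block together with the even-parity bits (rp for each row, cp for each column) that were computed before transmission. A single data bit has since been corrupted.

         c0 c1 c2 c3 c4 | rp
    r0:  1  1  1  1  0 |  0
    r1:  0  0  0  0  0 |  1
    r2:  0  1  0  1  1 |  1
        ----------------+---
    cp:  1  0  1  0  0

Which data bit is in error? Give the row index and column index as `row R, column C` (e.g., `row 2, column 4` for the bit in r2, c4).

Recompute each row's even parity and compare to rp:
  r0: data parity 0, sent rp 0 → ok
  r1: data parity 0, sent rp 1 → mismatch
  r2: data parity 1, sent rp 1 → ok
Recompute each column's even parity and compare to cp:
  c0: data parity 1, sent cp 1 → ok
  c1: data parity 0, sent cp 0 → ok
  c2: data parity 1, sent cp 1 → ok
  c3: data parity 0, sent cp 0 → ok
  c4: data parity 1, sent cp 0 → mismatch
Exactly one row (r1) and one column (c4) fail → the flipped bit is at their intersection.

row 1, column 4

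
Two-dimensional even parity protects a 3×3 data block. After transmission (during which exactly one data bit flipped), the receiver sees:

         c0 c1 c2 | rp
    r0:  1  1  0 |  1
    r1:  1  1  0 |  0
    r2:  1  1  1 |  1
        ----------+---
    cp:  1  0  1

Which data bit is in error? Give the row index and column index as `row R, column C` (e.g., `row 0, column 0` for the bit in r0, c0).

row 0, column 1

Recompute each row's even parity and compare to rp:
  r0: data parity 0, sent rp 1 → mismatch
  r1: data parity 0, sent rp 0 → ok
  r2: data parity 1, sent rp 1 → ok
Recompute each column's even parity and compare to cp:
  c0: data parity 1, sent cp 1 → ok
  c1: data parity 1, sent cp 0 → mismatch
  c2: data parity 1, sent cp 1 → ok
Exactly one row (r0) and one column (c1) fail → the flipped bit is at their intersection.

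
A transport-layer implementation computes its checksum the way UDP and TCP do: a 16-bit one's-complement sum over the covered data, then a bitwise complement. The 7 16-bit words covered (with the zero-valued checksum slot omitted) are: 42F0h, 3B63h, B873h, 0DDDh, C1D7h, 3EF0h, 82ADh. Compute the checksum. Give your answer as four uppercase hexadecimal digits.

37E6

One's-complement addition (fold any carry out of bit 15 back into bit 0):
  0x42F0 + 0x3B63 = 0x07E53
  0x7E53 + 0xB873 = 0x136C6 → wrap carry → 0x36C7
  0x36C7 + 0x0DDD = 0x044A4
  0x44A4 + 0xC1D7 = 0x1067B → wrap carry → 0x067C
  0x067C + 0x3EF0 = 0x0456C
  0x456C + 0x82AD = 0x0C819
One's-complement sum = 0xC819.
Checksum = ~0xC819 & 0xFFFF = 0x37E6.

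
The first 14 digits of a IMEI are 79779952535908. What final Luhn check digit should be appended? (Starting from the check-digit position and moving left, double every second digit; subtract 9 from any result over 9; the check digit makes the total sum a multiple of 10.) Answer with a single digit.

3

Partial digits right→left: 8 0 9 5 3 5 2 5 9 9 7 7 9 7
Double every second digit counting from the check-digit position (so the 1st, 3rd, 5th, ... of the partial from the right).
  doubled (with −9 where >9): 7 9 6 4 9 5 9 → sum 49
  kept as-is: 0 5 5 5 9 7 7 → sum 38
Total = 49 + 38 = 87.
Check digit = (10 − (87 mod 10)) mod 10 = 3.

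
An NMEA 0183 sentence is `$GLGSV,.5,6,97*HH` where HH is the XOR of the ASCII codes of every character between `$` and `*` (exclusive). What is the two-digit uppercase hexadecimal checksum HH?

46

XOR the ASCII codes of the payload characters:
  'G' = 0x47 → acc = 0x47
  'L' = 0x4C → acc = 0x0B
  'G' = 0x47 → acc = 0x4C
  'S' = 0x53 → acc = 0x1F
  'V' = 0x56 → acc = 0x49
  ',' = 0x2C → acc = 0x65
  '.' = 0x2E → acc = 0x4B
  '5' = 0x35 → acc = 0x7E
  ',' = 0x2C → acc = 0x52
  '6' = 0x36 → acc = 0x64
  ',' = 0x2C → acc = 0x48
  '9' = 0x39 → acc = 0x71
  '7' = 0x37 → acc = 0x46
Checksum = 0x46.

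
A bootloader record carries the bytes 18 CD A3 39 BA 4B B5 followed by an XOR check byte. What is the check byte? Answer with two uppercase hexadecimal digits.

0B

XOR the bytes together:
  start with 0x18
  0x18 ⊕ 0xCD = 0xD5
  0xD5 ⊕ 0xA3 = 0x76
  0x76 ⊕ 0x39 = 0x4F
  0x4F ⊕ 0xBA = 0xF5
  0xF5 ⊕ 0x4B = 0xBE
  0xBE ⊕ 0xB5 = 0x0B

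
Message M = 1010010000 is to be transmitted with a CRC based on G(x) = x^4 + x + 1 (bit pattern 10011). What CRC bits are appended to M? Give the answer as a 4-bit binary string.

Append 4 zeros: 10100100000000. Divide by 10011 (XOR where the leading bit is 1):
  pos 0: 10100 XOR 10011 = 00111
  pos 2: 11110 XOR 10011 = 01101
  pos 3: 11010 XOR 10011 = 01001
  pos 4: 10010 XOR 10011 = 00001
  pos 8: 10000 XOR 10011 = 00011
Remainder (last 4 bits) = 0110. This is the CRC / FCS.

0110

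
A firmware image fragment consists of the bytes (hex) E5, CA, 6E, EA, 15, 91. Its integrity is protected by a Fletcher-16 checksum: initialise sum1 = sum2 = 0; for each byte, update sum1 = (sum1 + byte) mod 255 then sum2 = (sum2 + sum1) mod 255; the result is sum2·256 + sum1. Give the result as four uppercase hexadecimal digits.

8FB0

Running sums (mod 255):
  after byte 0 (E5): sum1=229, sum2=229
  after byte 1 (CA): sum1=176, sum2=150
  after byte 2 (6E): sum1=31, sum2=181
  after byte 3 (EA): sum1=10, sum2=191
  after byte 4 (15): sum1=31, sum2=222
  after byte 5 (91): sum1=176, sum2=143
Checksum = sum2·256 + sum1 = 143·256 + 176 = 36784 = 0x8FB0.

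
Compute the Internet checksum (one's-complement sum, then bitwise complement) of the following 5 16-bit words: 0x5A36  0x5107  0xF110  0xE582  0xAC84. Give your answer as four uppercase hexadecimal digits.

One's-complement addition (fold any carry out of bit 15 back into bit 0):
  0x5A36 + 0x5107 = 0x0AB3D
  0xAB3D + 0xF110 = 0x19C4D → wrap carry → 0x9C4E
  0x9C4E + 0xE582 = 0x181D0 → wrap carry → 0x81D1
  0x81D1 + 0xAC84 = 0x12E55 → wrap carry → 0x2E56
One's-complement sum = 0x2E56.
Checksum = ~0x2E56 & 0xFFFF = 0xD1A9.

D1A9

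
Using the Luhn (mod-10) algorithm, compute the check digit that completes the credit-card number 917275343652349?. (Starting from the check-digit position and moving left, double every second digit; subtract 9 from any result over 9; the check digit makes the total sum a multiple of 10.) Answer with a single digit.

Partial digits right→left: 9 4 3 2 5 6 3 4 3 5 7 2 7 1 9
Double every second digit counting from the check-digit position (so the 1st, 3rd, 5th, ... of the partial from the right).
  doubled (with −9 where >9): 9 6 1 6 6 5 5 9 → sum 47
  kept as-is: 4 2 6 4 5 2 1 → sum 24
Total = 47 + 24 = 71.
Check digit = (10 − (71 mod 10)) mod 10 = 9.

9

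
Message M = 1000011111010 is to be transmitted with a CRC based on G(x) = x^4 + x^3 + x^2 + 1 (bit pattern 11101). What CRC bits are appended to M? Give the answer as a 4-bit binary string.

0001

Append 4 zeros: 10000111110100000. Divide by 11101 (XOR where the leading bit is 1):
  pos 0: 10000 XOR 11101 = 01101
  pos 1: 11011 XOR 11101 = 00110
  pos 3: 11011 XOR 11101 = 00110
  pos 5: 11011 XOR 11101 = 00110
  pos 7: 11001 XOR 11101 = 00100
  pos 9: 10000 XOR 11101 = 01101
  pos 10: 11010 XOR 11101 = 00111
  pos 12: 11100 XOR 11101 = 00001
Remainder (last 4 bits) = 0001. This is the CRC / FCS.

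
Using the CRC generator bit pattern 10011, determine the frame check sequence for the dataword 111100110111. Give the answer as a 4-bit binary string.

1100

Append 4 zeros: 1111001101110000. Divide by 10011 (XOR where the leading bit is 1):
  pos 0: 11110 XOR 10011 = 01101
  pos 1: 11010 XOR 10011 = 01001
  pos 2: 10011 XOR 10011 = 00000
  pos 7: 10111 XOR 10011 = 00100
  pos 9: 10000 XOR 10011 = 00011
Remainder (last 4 bits) = 1100. This is the CRC / FCS.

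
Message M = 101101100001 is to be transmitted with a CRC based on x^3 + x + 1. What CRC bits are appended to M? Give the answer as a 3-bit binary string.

Append 3 zeros: 101101100001000. Divide by 1011 (XOR where the leading bit is 1):
  pos 0: 1011 XOR 1011 = 0000
  pos 5: 1100 XOR 1011 = 0111
  pos 6: 1110 XOR 1011 = 0101
  pos 7: 1010 XOR 1011 = 0001
  pos 10: 1100 XOR 1011 = 0111
  pos 11: 1110 XOR 1011 = 0101
Remainder (last 3 bits) = 101. This is the CRC / FCS.

101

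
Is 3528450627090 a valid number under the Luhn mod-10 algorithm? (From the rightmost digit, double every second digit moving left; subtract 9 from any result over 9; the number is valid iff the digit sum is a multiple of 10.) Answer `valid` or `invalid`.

From the right, keep odd positions and double even positions (subtract 9 from any doubled value over 9):
  doubled (positions 2,4,...): 9 5 3 1 7 1 → sum 26
  kept (positions 1,3,...): 0 0 2 0 4 2 3 → sum 11
Total = 37.
37 mod 10 = 7, so the number is invalid.

invalid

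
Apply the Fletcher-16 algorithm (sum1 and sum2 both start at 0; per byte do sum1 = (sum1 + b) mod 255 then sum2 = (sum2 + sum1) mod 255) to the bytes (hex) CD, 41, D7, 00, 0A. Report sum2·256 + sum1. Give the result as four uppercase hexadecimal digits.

Running sums (mod 255):
  after byte 0 (CD): sum1=205, sum2=205
  after byte 1 (41): sum1=15, sum2=220
  after byte 2 (D7): sum1=230, sum2=195
  after byte 3 (00): sum1=230, sum2=170
  after byte 4 (0A): sum1=240, sum2=155
Checksum = sum2·256 + sum1 = 155·256 + 240 = 39920 = 0x9BF0.

9BF0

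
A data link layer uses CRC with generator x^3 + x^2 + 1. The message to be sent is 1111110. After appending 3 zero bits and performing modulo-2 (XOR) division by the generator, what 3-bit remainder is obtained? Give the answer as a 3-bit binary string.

Append 3 zeros: 1111110000. Divide by 1101 (XOR where the leading bit is 1):
  pos 0: 1111 XOR 1101 = 0010
  pos 2: 1011 XOR 1101 = 0110
  pos 3: 1100 XOR 1101 = 0001
  pos 6: 1000 XOR 1101 = 0101
Remainder (last 3 bits) = 101. This is the CRC / FCS.

101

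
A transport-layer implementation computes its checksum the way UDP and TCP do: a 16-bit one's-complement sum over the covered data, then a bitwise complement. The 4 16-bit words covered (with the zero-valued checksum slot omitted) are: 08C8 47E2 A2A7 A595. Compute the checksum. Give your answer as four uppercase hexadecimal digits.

One's-complement addition (fold any carry out of bit 15 back into bit 0):
  0x08C8 + 0x47E2 = 0x050AA
  0x50AA + 0xA2A7 = 0x0F351
  0xF351 + 0xA595 = 0x198E6 → wrap carry → 0x98E7
One's-complement sum = 0x98E7.
Checksum = ~0x98E7 & 0xFFFF = 0x6718.

6718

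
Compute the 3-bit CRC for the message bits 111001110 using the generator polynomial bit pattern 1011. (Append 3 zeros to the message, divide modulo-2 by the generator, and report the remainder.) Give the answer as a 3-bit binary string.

101

Append 3 zeros: 111001110000. Divide by 1011 (XOR where the leading bit is 1):
  pos 0: 1110 XOR 1011 = 0101
  pos 1: 1010 XOR 1011 = 0001
  pos 4: 1111 XOR 1011 = 0100
  pos 5: 1000 XOR 1011 = 0011
  pos 7: 1100 XOR 1011 = 0111
  pos 8: 1110 XOR 1011 = 0101
Remainder (last 3 bits) = 101. This is the CRC / FCS.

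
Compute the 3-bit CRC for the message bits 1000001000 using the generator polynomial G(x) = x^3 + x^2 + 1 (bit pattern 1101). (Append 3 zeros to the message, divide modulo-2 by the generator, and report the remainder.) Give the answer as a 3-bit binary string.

101

Append 3 zeros: 1000001000000. Divide by 1101 (XOR where the leading bit is 1):
  pos 0: 1000 XOR 1101 = 0101
  pos 1: 1010 XOR 1101 = 0111
  pos 2: 1110 XOR 1101 = 0011
  pos 4: 1110 XOR 1101 = 0011
  pos 6: 1100 XOR 1101 = 0001
  pos 9: 1000 XOR 1101 = 0101
Remainder (last 3 bits) = 101. This is the CRC / FCS.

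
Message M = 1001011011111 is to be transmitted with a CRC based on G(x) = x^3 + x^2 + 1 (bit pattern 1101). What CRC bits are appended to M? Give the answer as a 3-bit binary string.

110

Append 3 zeros: 1001011011111000. Divide by 1101 (XOR where the leading bit is 1):
  pos 0: 1001 XOR 1101 = 0100
  pos 1: 1000 XOR 1101 = 0101
  pos 2: 1011 XOR 1101 = 0110
  pos 3: 1101 XOR 1101 = 0000
  pos 8: 1111 XOR 1101 = 0010
  pos 10: 1010 XOR 1101 = 0111
  pos 11: 1110 XOR 1101 = 0011
Remainder (last 3 bits) = 110. This is the CRC / FCS.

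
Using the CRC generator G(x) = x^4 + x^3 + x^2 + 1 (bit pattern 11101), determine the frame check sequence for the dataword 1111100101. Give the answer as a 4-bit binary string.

Append 4 zeros: 11111001010000. Divide by 11101 (XOR where the leading bit is 1):
  pos 0: 11111 XOR 11101 = 00010
  pos 3: 10001 XOR 11101 = 01100
  pos 4: 11000 XOR 11101 = 00101
  pos 6: 10110 XOR 11101 = 01011
  pos 7: 10110 XOR 11101 = 01011
  pos 8: 10110 XOR 11101 = 01011
  pos 9: 10110 XOR 11101 = 01011
Remainder (last 4 bits) = 1011. This is the CRC / FCS.

1011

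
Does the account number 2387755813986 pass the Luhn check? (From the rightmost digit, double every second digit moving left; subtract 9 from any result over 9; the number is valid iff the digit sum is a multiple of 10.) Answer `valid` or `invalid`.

valid

From the right, keep odd positions and double even positions (subtract 9 from any doubled value over 9):
  doubled (positions 2,4,...): 7 6 7 1 5 6 → sum 32
  kept (positions 1,3,...): 6 9 1 5 7 8 2 → sum 38
Total = 70.
70 mod 10 = 0, so the number is valid.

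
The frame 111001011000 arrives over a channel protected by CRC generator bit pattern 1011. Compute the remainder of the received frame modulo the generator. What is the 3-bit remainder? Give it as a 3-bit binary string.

001

Modulo-2 division of 111001011000 by 1011:
  pos 0: 1110 XOR 1011 = 0101
  pos 1: 1010 XOR 1011 = 0001
  pos 4: 1101 XOR 1011 = 0110
  pos 5: 1101 XOR 1011 = 0110
  pos 6: 1100 XOR 1011 = 0111
  pos 7: 1110 XOR 1011 = 0101
  pos 8: 1010 XOR 1011 = 0001
Remainder = 001 (nonzero — an error is detected).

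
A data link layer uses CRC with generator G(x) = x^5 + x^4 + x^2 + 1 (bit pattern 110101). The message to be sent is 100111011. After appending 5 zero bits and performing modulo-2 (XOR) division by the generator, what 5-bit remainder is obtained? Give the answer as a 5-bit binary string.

Append 5 zeros: 10011101100000. Divide by 110101 (XOR where the leading bit is 1):
  pos 0: 100111 XOR 110101 = 010010
  pos 1: 100100 XOR 110101 = 010001
  pos 2: 100011 XOR 110101 = 010110
  pos 3: 101101 XOR 110101 = 011000
  pos 4: 110000 XOR 110101 = 000101
  pos 7: 101000 XOR 110101 = 011101
  pos 8: 111010 XOR 110101 = 001111
Remainder (last 5 bits) = 01111. This is the CRC / FCS.

01111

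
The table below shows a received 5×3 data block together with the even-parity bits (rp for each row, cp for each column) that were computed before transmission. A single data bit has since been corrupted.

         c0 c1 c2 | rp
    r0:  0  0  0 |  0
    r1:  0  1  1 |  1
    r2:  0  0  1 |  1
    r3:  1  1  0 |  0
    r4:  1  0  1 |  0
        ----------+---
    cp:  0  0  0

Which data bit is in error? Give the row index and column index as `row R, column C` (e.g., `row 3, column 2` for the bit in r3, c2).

Recompute each row's even parity and compare to rp:
  r0: data parity 0, sent rp 0 → ok
  r1: data parity 0, sent rp 1 → mismatch
  r2: data parity 1, sent rp 1 → ok
  r3: data parity 0, sent rp 0 → ok
  r4: data parity 0, sent rp 0 → ok
Recompute each column's even parity and compare to cp:
  c0: data parity 0, sent cp 0 → ok
  c1: data parity 0, sent cp 0 → ok
  c2: data parity 1, sent cp 0 → mismatch
Exactly one row (r1) and one column (c2) fail → the flipped bit is at their intersection.

row 1, column 2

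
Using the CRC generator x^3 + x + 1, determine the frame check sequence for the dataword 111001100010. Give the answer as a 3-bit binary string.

Append 3 zeros: 111001100010000. Divide by 1011 (XOR where the leading bit is 1):
  pos 0: 1110 XOR 1011 = 0101
  pos 1: 1010 XOR 1011 = 0001
  pos 4: 1110 XOR 1011 = 0101
  pos 5: 1010 XOR 1011 = 0001
  pos 8: 1010 XOR 1011 = 0001
  pos 11: 1000 XOR 1011 = 0011
Remainder (last 3 bits) = 011. This is the CRC / FCS.

011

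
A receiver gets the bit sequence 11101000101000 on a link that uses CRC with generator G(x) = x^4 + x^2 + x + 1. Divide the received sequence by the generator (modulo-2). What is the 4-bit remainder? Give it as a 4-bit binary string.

Modulo-2 division of 11101000101000 by 10111:
  pos 0: 11101 XOR 10111 = 01010
  pos 1: 10100 XOR 10111 = 00011
  pos 4: 11001 XOR 10111 = 01110
  pos 5: 11100 XOR 10111 = 01011
  pos 6: 10111 XOR 10111 = 00000
Remainder = 0000 (zero — the frame passes the CRC check).

0000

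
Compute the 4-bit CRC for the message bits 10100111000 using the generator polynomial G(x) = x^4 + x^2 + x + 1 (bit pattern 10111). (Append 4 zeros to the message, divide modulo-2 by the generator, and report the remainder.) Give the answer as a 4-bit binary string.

1000

Append 4 zeros: 101001110000000. Divide by 10111 (XOR where the leading bit is 1):
  pos 0: 10100 XOR 10111 = 00011
  pos 3: 11111 XOR 10111 = 01000
  pos 4: 10000 XOR 10111 = 00111
  pos 6: 11100 XOR 10111 = 01011
  pos 7: 10110 XOR 10111 = 00001
Remainder (last 4 bits) = 1000. This is the CRC / FCS.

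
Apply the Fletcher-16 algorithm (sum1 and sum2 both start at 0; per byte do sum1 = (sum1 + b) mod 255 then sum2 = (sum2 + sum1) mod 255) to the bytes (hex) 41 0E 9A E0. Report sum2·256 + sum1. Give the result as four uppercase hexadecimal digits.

45CA

Running sums (mod 255):
  after byte 0 (41): sum1=65, sum2=65
  after byte 1 (0E): sum1=79, sum2=144
  after byte 2 (9A): sum1=233, sum2=122
  after byte 3 (E0): sum1=202, sum2=69
Checksum = sum2·256 + sum1 = 69·256 + 202 = 17866 = 0x45CA.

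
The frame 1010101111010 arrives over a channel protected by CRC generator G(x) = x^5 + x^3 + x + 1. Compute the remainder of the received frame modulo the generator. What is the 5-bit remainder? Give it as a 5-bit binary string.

00000

Modulo-2 division of 1010101111010 by 101011:
  pos 0: 101010 XOR 101011 = 000001
  pos 5: 111110 XOR 101011 = 010101
  pos 6: 101011 XOR 101011 = 000000
Remainder = 00000 (zero — the frame passes the CRC check).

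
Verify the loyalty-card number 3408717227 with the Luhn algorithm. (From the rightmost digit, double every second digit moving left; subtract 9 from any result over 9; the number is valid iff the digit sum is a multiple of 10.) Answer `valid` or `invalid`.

From the right, keep odd positions and double even positions (subtract 9 from any doubled value over 9):
  doubled (positions 2,4,...): 4 5 5 0 6 → sum 20
  kept (positions 1,3,...): 7 2 1 8 4 → sum 22
Total = 42.
42 mod 10 = 2, so the number is invalid.

invalid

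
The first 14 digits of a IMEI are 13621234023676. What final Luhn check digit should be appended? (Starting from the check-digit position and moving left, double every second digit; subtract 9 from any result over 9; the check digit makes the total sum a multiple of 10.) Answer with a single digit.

7

Partial digits right→left: 6 7 6 3 2 0 4 3 2 1 2 6 3 1
Double every second digit counting from the check-digit position (so the 1st, 3rd, 5th, ... of the partial from the right).
  doubled (with −9 where >9): 3 3 4 8 4 4 6 → sum 32
  kept as-is: 7 3 0 3 1 6 1 → sum 21
Total = 32 + 21 = 53.
Check digit = (10 − (53 mod 10)) mod 10 = 7.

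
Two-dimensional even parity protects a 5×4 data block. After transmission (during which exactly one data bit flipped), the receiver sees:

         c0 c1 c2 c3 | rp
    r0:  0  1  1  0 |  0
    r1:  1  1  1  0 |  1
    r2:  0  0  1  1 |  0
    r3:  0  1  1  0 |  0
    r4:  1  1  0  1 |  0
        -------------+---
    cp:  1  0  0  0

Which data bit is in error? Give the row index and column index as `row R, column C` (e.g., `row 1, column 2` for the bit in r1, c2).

Recompute each row's even parity and compare to rp:
  r0: data parity 0, sent rp 0 → ok
  r1: data parity 1, sent rp 1 → ok
  r2: data parity 0, sent rp 0 → ok
  r3: data parity 0, sent rp 0 → ok
  r4: data parity 1, sent rp 0 → mismatch
Recompute each column's even parity and compare to cp:
  c0: data parity 0, sent cp 1 → mismatch
  c1: data parity 0, sent cp 0 → ok
  c2: data parity 0, sent cp 0 → ok
  c3: data parity 0, sent cp 0 → ok
Exactly one row (r4) and one column (c0) fail → the flipped bit is at their intersection.

row 4, column 0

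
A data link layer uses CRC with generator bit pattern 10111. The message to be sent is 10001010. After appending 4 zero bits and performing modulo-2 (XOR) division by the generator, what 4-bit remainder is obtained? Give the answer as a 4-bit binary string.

Append 4 zeros: 100010100000. Divide by 10111 (XOR where the leading bit is 1):
  pos 0: 10001 XOR 10111 = 00110
  pos 2: 11001 XOR 10111 = 01110
  pos 3: 11100 XOR 10111 = 01011
  pos 4: 10110 XOR 10111 = 00001
Remainder (last 4 bits) = 1000. This is the CRC / FCS.

1000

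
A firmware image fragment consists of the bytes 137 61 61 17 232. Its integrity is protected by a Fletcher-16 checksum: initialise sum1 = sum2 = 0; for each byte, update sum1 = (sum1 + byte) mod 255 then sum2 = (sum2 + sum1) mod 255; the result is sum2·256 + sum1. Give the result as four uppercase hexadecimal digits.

67FD

Running sums (mod 255):
  after byte 0 (137): sum1=137, sum2=137
  after byte 1 (61): sum1=198, sum2=80
  after byte 2 (61): sum1=4, sum2=84
  after byte 3 (17): sum1=21, sum2=105
  after byte 4 (232): sum1=253, sum2=103
Checksum = sum2·256 + sum1 = 103·256 + 253 = 26621 = 0x67FD.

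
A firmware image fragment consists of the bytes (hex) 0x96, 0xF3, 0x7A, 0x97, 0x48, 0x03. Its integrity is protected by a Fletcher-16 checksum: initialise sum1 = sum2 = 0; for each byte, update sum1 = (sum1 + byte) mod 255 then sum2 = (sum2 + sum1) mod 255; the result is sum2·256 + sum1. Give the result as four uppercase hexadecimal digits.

8FE7

Running sums (mod 255):
  after byte 0 (0x96): sum1=150, sum2=150
  after byte 1 (0xF3): sum1=138, sum2=33
  after byte 2 (0x7A): sum1=5, sum2=38
  after byte 3 (0x97): sum1=156, sum2=194
  after byte 4 (0x48): sum1=228, sum2=167
  after byte 5 (0x03): sum1=231, sum2=143
Checksum = sum2·256 + sum1 = 143·256 + 231 = 36839 = 0x8FE7.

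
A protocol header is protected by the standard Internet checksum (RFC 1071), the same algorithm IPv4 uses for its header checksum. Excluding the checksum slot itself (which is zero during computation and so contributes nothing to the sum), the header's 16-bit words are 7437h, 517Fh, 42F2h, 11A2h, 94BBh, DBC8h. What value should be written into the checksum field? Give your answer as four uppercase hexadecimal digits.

7530

One's-complement addition (fold any carry out of bit 15 back into bit 0):
  0x7437 + 0x517F = 0x0C5B6
  0xC5B6 + 0x42F2 = 0x108A8 → wrap carry → 0x08A9
  0x08A9 + 0x11A2 = 0x01A4B
  0x1A4B + 0x94BB = 0x0AF06
  0xAF06 + 0xDBC8 = 0x18ACE → wrap carry → 0x8ACF
One's-complement sum = 0x8ACF.
Checksum = ~0x8ACF & 0xFFFF = 0x7530.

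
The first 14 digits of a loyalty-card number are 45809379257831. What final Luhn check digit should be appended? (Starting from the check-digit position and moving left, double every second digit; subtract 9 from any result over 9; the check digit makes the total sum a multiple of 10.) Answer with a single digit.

4

Partial digits right→left: 1 3 8 7 5 2 9 7 3 9 0 8 5 4
Double every second digit counting from the check-digit position (so the 1st, 3rd, 5th, ... of the partial from the right).
  doubled (with −9 where >9): 2 7 1 9 6 0 1 → sum 26
  kept as-is: 3 7 2 7 9 8 4 → sum 40
Total = 26 + 40 = 66.
Check digit = (10 − (66 mod 10)) mod 10 = 4.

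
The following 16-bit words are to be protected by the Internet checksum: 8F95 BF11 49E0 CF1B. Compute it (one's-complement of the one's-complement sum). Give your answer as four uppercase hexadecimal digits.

One's-complement addition (fold any carry out of bit 15 back into bit 0):
  0x8F95 + 0xBF11 = 0x14EA6 → wrap carry → 0x4EA7
  0x4EA7 + 0x49E0 = 0x09887
  0x9887 + 0xCF1B = 0x167A2 → wrap carry → 0x67A3
One's-complement sum = 0x67A3.
Checksum = ~0x67A3 & 0xFFFF = 0x985C.

985C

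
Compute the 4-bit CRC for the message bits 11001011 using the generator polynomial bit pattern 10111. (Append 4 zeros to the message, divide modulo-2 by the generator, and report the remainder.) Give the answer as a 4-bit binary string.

Append 4 zeros: 110010110000. Divide by 10111 (XOR where the leading bit is 1):
  pos 0: 11001 XOR 10111 = 01110
  pos 1: 11100 XOR 10111 = 01011
  pos 2: 10111 XOR 10111 = 00000
  pos 7: 10000 XOR 10111 = 00111
Remainder (last 4 bits) = 0111. This is the CRC / FCS.

0111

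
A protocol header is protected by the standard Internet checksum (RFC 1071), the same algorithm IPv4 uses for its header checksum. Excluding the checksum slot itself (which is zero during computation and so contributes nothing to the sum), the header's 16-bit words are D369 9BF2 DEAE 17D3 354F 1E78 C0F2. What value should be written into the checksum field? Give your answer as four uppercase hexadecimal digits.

One's-complement addition (fold any carry out of bit 15 back into bit 0):
  0xD369 + 0x9BF2 = 0x16F5B → wrap carry → 0x6F5C
  0x6F5C + 0xDEAE = 0x14E0A → wrap carry → 0x4E0B
  0x4E0B + 0x17D3 = 0x065DE
  0x65DE + 0x354F = 0x09B2D
  0x9B2D + 0x1E78 = 0x0B9A5
  0xB9A5 + 0xC0F2 = 0x17A97 → wrap carry → 0x7A98
One's-complement sum = 0x7A98.
Checksum = ~0x7A98 & 0xFFFF = 0x8567.

8567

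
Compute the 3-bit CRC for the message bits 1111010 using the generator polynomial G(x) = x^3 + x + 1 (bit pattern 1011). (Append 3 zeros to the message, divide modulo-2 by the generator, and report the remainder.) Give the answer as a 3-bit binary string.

Append 3 zeros: 1111010000. Divide by 1011 (XOR where the leading bit is 1):
  pos 0: 1111 XOR 1011 = 0100
  pos 1: 1000 XOR 1011 = 0011
  pos 3: 1110 XOR 1011 = 0101
  pos 4: 1010 XOR 1011 = 0001
Remainder (last 3 bits) = 100. This is the CRC / FCS.

100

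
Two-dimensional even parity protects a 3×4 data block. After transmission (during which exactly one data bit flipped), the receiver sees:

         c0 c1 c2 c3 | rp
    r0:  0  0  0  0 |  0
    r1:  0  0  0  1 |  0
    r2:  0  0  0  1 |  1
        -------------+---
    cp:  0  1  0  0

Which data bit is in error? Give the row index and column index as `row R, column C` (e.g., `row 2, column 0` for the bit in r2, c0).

row 1, column 1

Recompute each row's even parity and compare to rp:
  r0: data parity 0, sent rp 0 → ok
  r1: data parity 1, sent rp 0 → mismatch
  r2: data parity 1, sent rp 1 → ok
Recompute each column's even parity and compare to cp:
  c0: data parity 0, sent cp 0 → ok
  c1: data parity 0, sent cp 1 → mismatch
  c2: data parity 0, sent cp 0 → ok
  c3: data parity 0, sent cp 0 → ok
Exactly one row (r1) and one column (c1) fail → the flipped bit is at their intersection.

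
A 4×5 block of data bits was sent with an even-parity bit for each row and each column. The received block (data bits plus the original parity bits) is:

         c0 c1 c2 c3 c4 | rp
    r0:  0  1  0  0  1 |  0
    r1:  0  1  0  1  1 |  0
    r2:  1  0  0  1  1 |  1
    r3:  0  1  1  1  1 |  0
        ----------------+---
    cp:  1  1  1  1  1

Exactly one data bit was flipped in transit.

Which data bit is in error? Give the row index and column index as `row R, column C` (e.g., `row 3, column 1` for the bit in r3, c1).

row 1, column 4

Recompute each row's even parity and compare to rp:
  r0: data parity 0, sent rp 0 → ok
  r1: data parity 1, sent rp 0 → mismatch
  r2: data parity 1, sent rp 1 → ok
  r3: data parity 0, sent rp 0 → ok
Recompute each column's even parity and compare to cp:
  c0: data parity 1, sent cp 1 → ok
  c1: data parity 1, sent cp 1 → ok
  c2: data parity 1, sent cp 1 → ok
  c3: data parity 1, sent cp 1 → ok
  c4: data parity 0, sent cp 1 → mismatch
Exactly one row (r1) and one column (c4) fail → the flipped bit is at their intersection.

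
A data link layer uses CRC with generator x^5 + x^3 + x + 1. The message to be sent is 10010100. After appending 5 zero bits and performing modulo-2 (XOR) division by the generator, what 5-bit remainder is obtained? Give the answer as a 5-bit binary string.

00001

Append 5 zeros: 1001010000000. Divide by 101011 (XOR where the leading bit is 1):
  pos 0: 100101 XOR 101011 = 001110
  pos 2: 111000 XOR 101011 = 010011
  pos 3: 100110 XOR 101011 = 001101
  pos 5: 110100 XOR 101011 = 011111
  pos 6: 111110 XOR 101011 = 010101
  pos 7: 101010 XOR 101011 = 000001
Remainder (last 5 bits) = 00001. This is the CRC / FCS.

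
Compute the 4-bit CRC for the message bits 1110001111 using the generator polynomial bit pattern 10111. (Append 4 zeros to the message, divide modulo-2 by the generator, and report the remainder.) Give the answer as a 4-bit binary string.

Append 4 zeros: 11100011110000. Divide by 10111 (XOR where the leading bit is 1):
  pos 0: 11100 XOR 10111 = 01011
  pos 1: 10110 XOR 10111 = 00001
  pos 5: 11111 XOR 10111 = 01000
  pos 6: 10000 XOR 10111 = 00111
  pos 8: 11100 XOR 10111 = 01011
  pos 9: 10110 XOR 10111 = 00001
Remainder (last 4 bits) = 0001. This is the CRC / FCS.

0001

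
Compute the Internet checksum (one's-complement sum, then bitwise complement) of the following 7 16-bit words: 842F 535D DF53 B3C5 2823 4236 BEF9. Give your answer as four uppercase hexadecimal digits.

6C06

One's-complement addition (fold any carry out of bit 15 back into bit 0):
  0x842F + 0x535D = 0x0D78C
  0xD78C + 0xDF53 = 0x1B6DF → wrap carry → 0xB6E0
  0xB6E0 + 0xB3C5 = 0x16AA5 → wrap carry → 0x6AA6
  0x6AA6 + 0x2823 = 0x092C9
  0x92C9 + 0x4236 = 0x0D4FF
  0xD4FF + 0xBEF9 = 0x193F8 → wrap carry → 0x93F9
One's-complement sum = 0x93F9.
Checksum = ~0x93F9 & 0xFFFF = 0x6C06.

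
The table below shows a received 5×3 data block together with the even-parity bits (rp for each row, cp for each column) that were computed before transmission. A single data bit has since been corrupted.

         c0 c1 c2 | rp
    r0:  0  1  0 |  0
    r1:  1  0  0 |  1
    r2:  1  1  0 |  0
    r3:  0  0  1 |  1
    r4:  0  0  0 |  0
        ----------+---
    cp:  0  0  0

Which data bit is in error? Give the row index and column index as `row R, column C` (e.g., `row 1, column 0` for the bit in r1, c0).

Recompute each row's even parity and compare to rp:
  r0: data parity 1, sent rp 0 → mismatch
  r1: data parity 1, sent rp 1 → ok
  r2: data parity 0, sent rp 0 → ok
  r3: data parity 1, sent rp 1 → ok
  r4: data parity 0, sent rp 0 → ok
Recompute each column's even parity and compare to cp:
  c0: data parity 0, sent cp 0 → ok
  c1: data parity 0, sent cp 0 → ok
  c2: data parity 1, sent cp 0 → mismatch
Exactly one row (r0) and one column (c2) fail → the flipped bit is at their intersection.

row 0, column 2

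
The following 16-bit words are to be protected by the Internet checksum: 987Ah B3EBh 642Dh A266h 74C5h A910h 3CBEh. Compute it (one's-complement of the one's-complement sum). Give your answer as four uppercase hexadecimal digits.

5271

One's-complement addition (fold any carry out of bit 15 back into bit 0):
  0x987A + 0xB3EB = 0x14C65 → wrap carry → 0x4C66
  0x4C66 + 0x642D = 0x0B093
  0xB093 + 0xA266 = 0x152F9 → wrap carry → 0x52FA
  0x52FA + 0x74C5 = 0x0C7BF
  0xC7BF + 0xA910 = 0x170CF → wrap carry → 0x70D0
  0x70D0 + 0x3CBE = 0x0AD8E
One's-complement sum = 0xAD8E.
Checksum = ~0xAD8E & 0xFFFF = 0x5271.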